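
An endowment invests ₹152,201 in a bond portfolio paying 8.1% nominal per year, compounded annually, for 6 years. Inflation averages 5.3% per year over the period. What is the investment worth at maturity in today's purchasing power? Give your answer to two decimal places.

Nominal value at maturity: ₹152,201 × (1 + 8.1%)^6 ≈ ₹242,868.77.
Price-level factor over 6 years: (1 + 5.3%)^6 ≈ 1.3632334286.
The maturity value deflated by that factor is the answer in today's purchasing power.

₹178,156.41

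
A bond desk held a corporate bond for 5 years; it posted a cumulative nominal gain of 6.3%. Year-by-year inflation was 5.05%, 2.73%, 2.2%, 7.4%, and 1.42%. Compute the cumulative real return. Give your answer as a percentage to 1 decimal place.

-11.5%

Cumulative inflation factor: 1.0505 × 1.0273 × 1.022 × 1.074 × 1.0142 ≈ 1.20136.
Nominal growth factor: 1.06300. Real growth factor = 1.06300 / 1.20136 ≈ 0.88483.
Total real return ≈ -11.5167%.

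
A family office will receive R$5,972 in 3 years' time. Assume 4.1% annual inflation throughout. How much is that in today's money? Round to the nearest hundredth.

R$5,293.80

Price-level factor over 3 years: (1 + 4.1%)^3 = 1.128111921.
Purchasing power today: R$5,972 divided by that factor.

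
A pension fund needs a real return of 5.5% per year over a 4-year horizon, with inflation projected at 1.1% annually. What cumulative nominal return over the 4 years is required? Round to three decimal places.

Required annual nominal rate: (1+5.5%)(1+1.1%) − 1 = 6.6605%.
Cumulative over 4 years: (1 + 0.066605)^4 − 1 ≈ 0.29424.

29.424%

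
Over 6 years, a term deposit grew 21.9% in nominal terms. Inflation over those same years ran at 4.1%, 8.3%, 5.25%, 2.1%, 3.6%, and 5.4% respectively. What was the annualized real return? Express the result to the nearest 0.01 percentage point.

Cumulative inflation factor: 1.041 × 1.083 × 1.0525 × 1.021 × 1.036 × 1.054 ≈ 1.32290.
Nominal growth factor: 1.21900. Real growth factor = 1.21900 / 1.32290 ≈ 0.92146.
Annualized: 0.92146^(1/6) − 1 ≈ -0.01354.

-1.35%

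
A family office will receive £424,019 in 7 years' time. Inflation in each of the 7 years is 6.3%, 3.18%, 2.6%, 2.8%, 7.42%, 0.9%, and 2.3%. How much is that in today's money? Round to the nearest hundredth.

Price-level factor over 7 years: 1.063 × 1.0318 × 1.026 × 1.028 × 1.0742 × 1.009 × 1.023 ≈ 1.2826885308.
Purchasing power today: £424,019 divided by that factor.

£330,570.51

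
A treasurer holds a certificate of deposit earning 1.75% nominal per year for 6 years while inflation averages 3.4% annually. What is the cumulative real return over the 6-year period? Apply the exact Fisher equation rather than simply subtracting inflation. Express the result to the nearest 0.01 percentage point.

The annual real rate is (1+1.75%)/(1+3.4%) − 1 = -1.5957%.
Compounded over 6 years: (1 + -0.015957)^6 − 1 ≈ -0.09201.

-9.20%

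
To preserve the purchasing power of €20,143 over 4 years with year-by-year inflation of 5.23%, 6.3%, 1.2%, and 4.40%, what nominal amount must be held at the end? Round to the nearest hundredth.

€23,805.54

Cumulative price-level factor: 1.0523 × 1.063 × 1.012 × 1.0440 ≈ 1.1818268325.
The nominal amount required is €20,143 scaled up by that factor.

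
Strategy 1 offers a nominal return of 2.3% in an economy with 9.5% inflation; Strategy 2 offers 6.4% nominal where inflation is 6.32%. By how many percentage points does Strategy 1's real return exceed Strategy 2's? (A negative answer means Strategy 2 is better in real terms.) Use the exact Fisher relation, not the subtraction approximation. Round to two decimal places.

Strategy 1 real return: 1.023/1.095 − 1 = -6.575%.
Strategy 2 real return: 1.064/1.0632 − 1 = 0.075%.
Difference: -6.575 − 0.075 = -6.650 pp.

-6.65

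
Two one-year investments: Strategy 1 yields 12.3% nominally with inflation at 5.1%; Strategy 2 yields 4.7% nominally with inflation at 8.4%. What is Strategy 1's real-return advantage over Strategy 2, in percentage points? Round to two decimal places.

10.26

Strategy 1 real return: 1.123/1.051 − 1 = 6.851%.
Strategy 2 real return: 1.047/1.084 − 1 = -3.413%.
Difference: 6.851 − (-3.413) = 10.264 pp.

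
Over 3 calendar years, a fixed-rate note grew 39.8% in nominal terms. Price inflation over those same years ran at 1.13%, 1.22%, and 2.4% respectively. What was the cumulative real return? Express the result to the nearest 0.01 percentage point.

Cumulative inflation factor: 1.0113 × 1.0122 × 1.024 ≈ 1.04821.
Nominal growth factor: 1.39800. Real growth factor = 1.39800 / 1.04821 ≈ 1.33371.
Total real return ≈ 33.3708%.

33.37%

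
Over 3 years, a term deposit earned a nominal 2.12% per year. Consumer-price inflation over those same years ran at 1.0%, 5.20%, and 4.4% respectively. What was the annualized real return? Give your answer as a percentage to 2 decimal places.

Cumulative inflation factor: 1.010 × 1.0520 × 1.044 ≈ 1.10927.
Nominal growth factor: 1.06496. Real growth factor = 1.06496 / 1.10927 ≈ 0.96005.
Annualized: 0.96005^(1/3) − 1 ≈ -0.01350.

-1.35%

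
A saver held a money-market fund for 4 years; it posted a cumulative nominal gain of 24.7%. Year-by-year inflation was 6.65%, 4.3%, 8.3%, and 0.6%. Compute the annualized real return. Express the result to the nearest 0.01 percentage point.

Cumulative inflation factor: 1.0665 × 1.043 × 1.083 × 1.006 ≈ 1.21191.
Nominal growth factor: 1.24700. Real growth factor = 1.24700 / 1.21191 ≈ 1.02895.
Annualized: 1.02895^(1/4) − 1 ≈ 0.00716.

0.72%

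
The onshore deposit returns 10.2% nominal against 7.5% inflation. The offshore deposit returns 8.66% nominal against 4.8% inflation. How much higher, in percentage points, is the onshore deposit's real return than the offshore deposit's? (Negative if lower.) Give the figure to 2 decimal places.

-1.17

The onshore deposit real return: 1.102/1.075 − 1 = 2.512%.
The offshore deposit real return: 1.0866/1.048 − 1 = 3.683%.
Difference: 2.512 − 3.683 = -1.171 pp.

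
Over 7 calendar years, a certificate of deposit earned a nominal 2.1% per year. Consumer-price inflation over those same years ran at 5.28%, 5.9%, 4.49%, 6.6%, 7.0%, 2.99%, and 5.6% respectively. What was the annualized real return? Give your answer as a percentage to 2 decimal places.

-3.13%

Cumulative inflation factor: 1.0528 × 1.059 × 1.0449 × 1.066 × 1.070 × 1.0299 × 1.056 ≈ 1.44516.
Nominal growth factor: 1.15659. Real growth factor = 1.15659 / 1.44516 ≈ 0.80032.
Annualized: 0.80032^(1/7) − 1 ≈ -0.03132.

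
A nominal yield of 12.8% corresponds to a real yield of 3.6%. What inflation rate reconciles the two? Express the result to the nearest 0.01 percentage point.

From (1+r_nom) = (1+r_real)(1+π), we get 1+π = (1 + 12.8%)/(1 + 3.6%) = 1.128/1.036 ≈ 1.08880.
So π ≈ 8.8803%.

8.88%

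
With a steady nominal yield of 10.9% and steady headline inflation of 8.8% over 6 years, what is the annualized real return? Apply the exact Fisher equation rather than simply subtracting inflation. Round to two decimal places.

1.93%

With constant rates the annual real return is the same each year: (1+10.9%)/(1+8.8%) − 1 = 0.01930.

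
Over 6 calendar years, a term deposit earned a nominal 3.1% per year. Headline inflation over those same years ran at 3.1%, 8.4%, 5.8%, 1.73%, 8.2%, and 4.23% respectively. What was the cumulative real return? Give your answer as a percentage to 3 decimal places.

-11.466%

Cumulative inflation factor: 1.031 × 1.084 × 1.058 × 1.0173 × 1.082 × 1.0423 ≈ 1.35657.
Nominal growth factor: 1.20102. Real growth factor = 1.20102 / 1.35657 ≈ 0.88534.
Total real return ≈ -11.4662%.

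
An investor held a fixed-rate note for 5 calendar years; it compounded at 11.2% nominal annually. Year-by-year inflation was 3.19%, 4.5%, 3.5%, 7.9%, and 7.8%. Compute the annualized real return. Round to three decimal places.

Cumulative inflation factor: 1.0319 × 1.045 × 1.035 × 1.079 × 1.078 ≈ 1.29818.
Nominal growth factor: 1.70029. Real growth factor = 1.70029 / 1.29818 ≈ 1.30975.
Annualized: 1.30975^(1/5) − 1 ≈ 0.05545.

5.545%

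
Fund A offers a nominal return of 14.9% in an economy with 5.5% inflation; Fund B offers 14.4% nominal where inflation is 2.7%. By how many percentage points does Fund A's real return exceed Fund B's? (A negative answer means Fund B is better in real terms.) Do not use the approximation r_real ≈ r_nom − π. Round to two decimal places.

Fund A real return: 1.149/1.055 − 1 = 8.910%.
Fund B real return: 1.144/1.027 − 1 = 11.392%.
Difference: 8.910 − 11.392 = -2.482 pp.

-2.48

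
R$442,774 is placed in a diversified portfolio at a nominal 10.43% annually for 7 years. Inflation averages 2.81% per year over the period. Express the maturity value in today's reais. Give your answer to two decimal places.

Nominal value at maturity: R$442,774 × (1 + 10.43%)^7 ≈ R$886,730.44.
Price-level factor over 7 years: (1 + 2.81%)^7 ≈ 1.2140805848.
Dividing the nominal maturity value by the price-level factor gives the value in today's money.

R$730,371.98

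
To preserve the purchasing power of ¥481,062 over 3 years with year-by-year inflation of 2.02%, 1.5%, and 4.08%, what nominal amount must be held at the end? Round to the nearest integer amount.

¥518,465

Cumulative price-level factor: 1.0202 × 1.015 × 1.0408 = 1.0777515224.
Multiplying ¥481,062 by the price-level factor gives the future nominal sum.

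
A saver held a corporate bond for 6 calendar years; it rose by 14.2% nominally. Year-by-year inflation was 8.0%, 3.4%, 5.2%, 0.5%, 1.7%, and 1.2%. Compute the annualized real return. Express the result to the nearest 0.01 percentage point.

Cumulative inflation factor: 1.080 × 1.034 × 1.052 × 1.005 × 1.017 × 1.012 ≈ 1.21514.
Nominal growth factor: 1.14200. Real growth factor = 1.14200 / 1.21514 ≈ 0.93981.
Annualized: 0.93981^(1/6) − 1 ≈ -0.01029.

-1.03%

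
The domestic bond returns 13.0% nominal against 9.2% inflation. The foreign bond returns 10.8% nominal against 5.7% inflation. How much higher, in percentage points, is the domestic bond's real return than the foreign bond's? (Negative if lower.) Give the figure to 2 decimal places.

-1.35

The domestic bond real return: 1.130/1.092 − 1 = 3.480%.
The foreign bond real return: 1.108/1.057 − 1 = 4.825%.
Difference: 3.480 − 4.825 = -1.345 pp.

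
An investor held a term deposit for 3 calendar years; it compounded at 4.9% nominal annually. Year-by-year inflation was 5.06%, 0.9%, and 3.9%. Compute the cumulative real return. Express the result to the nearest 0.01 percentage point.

Cumulative inflation factor: 1.0506 × 1.009 × 1.039 ≈ 1.10140.
Nominal growth factor: 1.15432. Real growth factor = 1.15432 / 1.10140 ≈ 1.04805.
Total real return ≈ 4.8051%.

4.81%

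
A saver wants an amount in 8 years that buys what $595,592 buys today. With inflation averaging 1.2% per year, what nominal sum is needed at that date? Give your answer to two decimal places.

Cumulative price-level factor: (1+1.2%)^8 ≈ 1.1001302335.
Multiplying $595,592 by the price-level factor gives the future nominal sum.

$655,228.77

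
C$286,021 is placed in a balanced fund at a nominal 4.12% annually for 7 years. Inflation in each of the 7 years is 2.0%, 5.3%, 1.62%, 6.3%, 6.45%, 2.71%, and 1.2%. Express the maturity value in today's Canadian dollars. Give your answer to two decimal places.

C$295,567.81

Nominal value at maturity: C$286,021 × (1 + 4.12%)^7 ≈ C$379,434.69.
Price-level factor over 7 years: 1.020 × 1.053 × 1.0162 × 1.063 × 1.0645 × 1.0271 × 1.012 ≈ 1.2837483711.
Dividing the nominal maturity value by the price-level factor gives the value in today's money.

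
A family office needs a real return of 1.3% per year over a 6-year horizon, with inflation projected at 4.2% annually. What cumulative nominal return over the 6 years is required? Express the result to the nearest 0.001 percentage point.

Required annual nominal rate: (1+1.3%)(1+4.2%) − 1 = 5.5546%.
Cumulative over 6 years: (1 + 0.055546)^6 − 1 ≈ 0.38313.

38.313%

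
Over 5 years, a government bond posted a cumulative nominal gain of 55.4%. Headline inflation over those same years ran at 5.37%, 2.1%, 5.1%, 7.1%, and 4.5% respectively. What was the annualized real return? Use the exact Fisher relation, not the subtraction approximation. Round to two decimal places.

4.19%

Cumulative inflation factor: 1.0537 × 1.021 × 1.051 × 1.071 × 1.045 ≈ 1.26547.
Nominal growth factor: 1.55400. Real growth factor = 1.55400 / 1.26547 ≈ 1.22800.
Annualized: 1.22800^(1/5) − 1 ≈ 0.04193.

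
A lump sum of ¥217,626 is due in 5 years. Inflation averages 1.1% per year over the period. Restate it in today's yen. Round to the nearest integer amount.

¥206,042

Price-level factor over 5 years: (1 + 1.1%)^5 ≈ 1.0562233834.
Purchasing power today: ¥217,626 divided by that factor.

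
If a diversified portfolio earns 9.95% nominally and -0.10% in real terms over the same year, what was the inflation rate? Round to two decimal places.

10.06%

From (1+r_nom) = (1+r_real)(1+π), we get 1+π = (1 + 9.95%)/(1 − 0.10%) = 1.0995/0.9990 ≈ 1.10060.
So π ≈ 10.0601%.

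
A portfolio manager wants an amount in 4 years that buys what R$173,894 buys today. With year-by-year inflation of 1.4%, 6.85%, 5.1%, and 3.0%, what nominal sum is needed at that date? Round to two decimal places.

R$203,956.25

Cumulative price-level factor: 1.014 × 1.0685 × 1.051 × 1.030 ≈ 1.1728768713.
The nominal amount required is R$173,894 scaled up by that factor.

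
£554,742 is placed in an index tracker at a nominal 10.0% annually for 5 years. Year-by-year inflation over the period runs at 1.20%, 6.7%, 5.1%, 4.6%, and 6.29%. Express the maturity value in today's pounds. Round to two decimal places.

Nominal value at maturity: £554,742 × (1 + 10.0%)^5 ≈ £893,417.54.
Price-level factor over 5 years: 1.0120 × 1.067 × 1.051 × 1.046 × 1.0629 ≈ 1.2617454275.
The maturity value deflated by that factor is the answer in today's purchasing power.

£708,080.66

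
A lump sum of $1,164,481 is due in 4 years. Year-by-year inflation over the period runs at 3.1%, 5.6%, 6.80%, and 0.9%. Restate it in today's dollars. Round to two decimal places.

$992,538.60

Price-level factor over 4 years: 1.031 × 1.056 × 1.0680 × 1.009 ≈ 1.1732349784.
Purchasing power today: $1,164,481 divided by that factor.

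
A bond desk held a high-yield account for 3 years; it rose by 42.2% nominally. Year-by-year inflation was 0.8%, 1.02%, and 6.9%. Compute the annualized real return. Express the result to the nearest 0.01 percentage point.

9.32%

Cumulative inflation factor: 1.008 × 1.0102 × 1.069 ≈ 1.08854.
Nominal growth factor: 1.42200. Real growth factor = 1.42200 / 1.08854 ≈ 1.30633.
Annualized: 1.30633^(1/3) − 1 ≈ 0.09316.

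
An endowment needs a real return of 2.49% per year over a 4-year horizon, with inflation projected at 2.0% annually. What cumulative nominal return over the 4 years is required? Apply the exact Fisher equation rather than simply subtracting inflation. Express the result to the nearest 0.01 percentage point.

Required annual nominal rate: (1+2.49%)(1+2.0%) − 1 = 4.5398%.
Cumulative over 4 years: (1 + 0.045398)^4 − 1 ≈ 0.19434.

19.43%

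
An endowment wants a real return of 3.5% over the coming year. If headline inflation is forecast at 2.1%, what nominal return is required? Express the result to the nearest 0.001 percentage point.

5.674%

By the Fisher equation, 1 + r_nom = (1 + 3.5%)(1 + 2.1%) = 1.035 × 1.021 = 1.056735.
So r_nom = 5.6735%.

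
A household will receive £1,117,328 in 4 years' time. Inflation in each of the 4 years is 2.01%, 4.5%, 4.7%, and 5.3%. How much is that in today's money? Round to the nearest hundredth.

Price-level factor over 4 years: 1.0201 × 1.045 × 1.047 × 1.053 ≈ 1.1752603672.
Purchasing power today: £1,117,328 divided by that factor.

£950,706.78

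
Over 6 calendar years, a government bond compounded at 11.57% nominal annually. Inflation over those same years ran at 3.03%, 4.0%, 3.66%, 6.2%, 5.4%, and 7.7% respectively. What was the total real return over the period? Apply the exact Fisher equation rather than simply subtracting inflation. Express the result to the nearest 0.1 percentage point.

44.0%

Cumulative inflation factor: 1.0303 × 1.040 × 1.0366 × 1.062 × 1.054 × 1.077 ≈ 1.33903.
Nominal growth factor: 1.92879. Real growth factor = 1.92879 / 1.33903 ≈ 1.44044.
Total real return ≈ 44.0441%.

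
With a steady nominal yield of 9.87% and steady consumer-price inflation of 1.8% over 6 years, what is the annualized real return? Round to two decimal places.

With constant rates the annual real return is the same each year: (1+9.87%)/(1+1.8%) − 1 = 0.07927.

7.93%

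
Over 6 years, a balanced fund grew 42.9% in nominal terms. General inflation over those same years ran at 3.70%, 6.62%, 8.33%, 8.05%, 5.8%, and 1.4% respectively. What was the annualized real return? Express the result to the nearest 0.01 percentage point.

0.48%

Cumulative inflation factor: 1.0370 × 1.0662 × 1.0833 × 1.0805 × 1.058 × 1.014 ≈ 1.38840.
Nominal growth factor: 1.42900. Real growth factor = 1.42900 / 1.38840 ≈ 1.02924.
Annualized: 1.02924^(1/6) − 1 ≈ 0.00482.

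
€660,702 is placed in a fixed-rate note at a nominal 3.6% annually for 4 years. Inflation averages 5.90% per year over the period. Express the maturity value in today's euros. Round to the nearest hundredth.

Nominal value at maturity: €660,702 × (1 + 3.6%)^4 ≈ €761,105.12.
Price-level factor over 4 years: (1 + 5.90%)^4 ≈ 1.2577196334.
Dividing the nominal maturity value by the price-level factor gives the value in today's money.

€605,146.89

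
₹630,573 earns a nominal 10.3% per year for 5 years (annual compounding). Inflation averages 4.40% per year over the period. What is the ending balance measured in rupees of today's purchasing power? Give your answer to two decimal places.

₹830,061.82

Nominal value at maturity: ₹630,573 × (1 + 10.3%)^5 ≈ ₹1,029,468.19.
Price-level factor over 5 years: (1 + 4.40%)^5 ≈ 1.2402307454.
Dividing the nominal maturity value by the price-level factor gives the value in today's money.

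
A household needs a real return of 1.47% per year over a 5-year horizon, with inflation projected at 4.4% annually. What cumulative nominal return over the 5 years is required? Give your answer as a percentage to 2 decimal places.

Required annual nominal rate: (1+1.47%)(1+4.4%) − 1 = 5.93468%.
Cumulative over 5 years: (1 + 0.0593468)^5 − 1 ≈ 0.33411.

33.41%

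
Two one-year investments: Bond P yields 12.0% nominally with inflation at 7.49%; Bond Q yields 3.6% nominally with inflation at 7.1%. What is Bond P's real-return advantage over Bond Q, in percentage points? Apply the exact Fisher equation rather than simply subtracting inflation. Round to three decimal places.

Bond P real return: 1.120/1.0749 − 1 = 4.1957%.
Bond Q real return: 1.036/1.071 − 1 = -3.2680%.
Difference: 4.1957 − (-3.2680) = 7.4637 pp.

7.464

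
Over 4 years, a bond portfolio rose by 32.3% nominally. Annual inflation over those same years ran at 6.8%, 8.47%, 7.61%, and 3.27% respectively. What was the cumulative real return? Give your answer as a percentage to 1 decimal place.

Cumulative inflation factor: 1.068 × 1.0847 × 1.0761 × 1.0327 ≈ 1.28738.
Nominal growth factor: 1.32300. Real growth factor = 1.32300 / 1.28738 ≈ 1.02767.
Total real return ≈ 2.7666%.

2.8%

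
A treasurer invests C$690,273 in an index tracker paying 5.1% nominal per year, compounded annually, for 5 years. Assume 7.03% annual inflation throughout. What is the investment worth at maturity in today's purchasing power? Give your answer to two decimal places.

C$630,241.27

Nominal value at maturity: C$690,273 × (1 + 5.1%)^5 ≈ C$885,185.86.
Price-level factor over 5 years: (1 + 7.03%)^5 ≈ 1.4045190276.
The maturity value deflated by that factor is the answer in today's purchasing power.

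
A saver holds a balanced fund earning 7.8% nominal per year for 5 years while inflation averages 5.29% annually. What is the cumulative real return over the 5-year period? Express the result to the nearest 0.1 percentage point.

12.5%

The annual real rate is (1+7.8%)/(1+5.29%) − 1 = 2.3839%.
Compounded over 5 years: (1 + 0.023839)^5 − 1 ≈ 0.12501.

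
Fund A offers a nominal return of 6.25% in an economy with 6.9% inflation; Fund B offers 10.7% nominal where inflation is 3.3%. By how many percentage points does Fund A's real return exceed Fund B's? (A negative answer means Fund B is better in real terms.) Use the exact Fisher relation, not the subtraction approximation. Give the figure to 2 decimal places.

Fund A real return: 1.0625/1.069 − 1 = -0.608%.
Fund B real return: 1.107/1.033 − 1 = 7.164%.
Difference: -0.608 − 7.164 = -7.772 pp.

-7.77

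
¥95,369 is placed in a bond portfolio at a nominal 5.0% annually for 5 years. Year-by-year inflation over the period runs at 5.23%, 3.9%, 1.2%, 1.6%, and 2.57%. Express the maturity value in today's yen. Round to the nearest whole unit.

¥105,561

Nominal value at maturity: ¥95,369 × (1 + 5.0%)^5 ≈ ¥121,718.
Price-level factor over 5 years: 1.0523 × 1.039 × 1.012 × 1.016 × 1.0257 ≈ 1.1530541253.
The maturity value deflated by that factor is the answer in today's purchasing power.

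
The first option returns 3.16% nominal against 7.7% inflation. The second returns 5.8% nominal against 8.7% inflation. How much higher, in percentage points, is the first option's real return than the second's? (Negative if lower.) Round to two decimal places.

The first option real return: 1.0316/1.077 − 1 = -4.215%.
The second real return: 1.058/1.087 − 1 = -2.668%.
Difference: -4.215 − (-2.668) = -1.547 pp.

-1.55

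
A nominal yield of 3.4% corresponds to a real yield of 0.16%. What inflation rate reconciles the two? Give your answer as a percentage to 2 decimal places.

From (1+r_nom) = (1+r_real)(1+π), we get 1+π = (1 + 3.4%)/(1 + 0.16%) = 1.034/1.0016 ≈ 1.03235.
So π ≈ 3.2348%.

3.23%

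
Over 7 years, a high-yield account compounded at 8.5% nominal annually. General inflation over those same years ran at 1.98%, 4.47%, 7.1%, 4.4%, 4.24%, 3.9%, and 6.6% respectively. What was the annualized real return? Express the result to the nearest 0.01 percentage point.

3.67%

Cumulative inflation factor: 1.0198 × 1.0447 × 1.071 × 1.044 × 1.0424 × 1.039 × 1.066 ≈ 1.37532.
Nominal growth factor: 1.77014. Real growth factor = 1.77014 / 1.37532 ≈ 1.28708.
Annualized: 1.28708^(1/7) − 1 ≈ 0.03671.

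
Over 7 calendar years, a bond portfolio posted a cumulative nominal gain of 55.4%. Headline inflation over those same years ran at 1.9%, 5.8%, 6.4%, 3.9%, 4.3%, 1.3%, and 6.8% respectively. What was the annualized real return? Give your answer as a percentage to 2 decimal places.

Cumulative inflation factor: 1.019 × 1.058 × 1.064 × 1.039 × 1.043 × 1.013 × 1.068 ≈ 1.34488.
Nominal growth factor: 1.55400. Real growth factor = 1.55400 / 1.34488 ≈ 1.15550.
Annualized: 1.15550^(1/7) − 1 ≈ 0.02086.

2.09%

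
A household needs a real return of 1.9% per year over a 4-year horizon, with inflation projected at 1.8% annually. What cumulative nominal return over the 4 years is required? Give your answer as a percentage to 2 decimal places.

15.79%

Required annual nominal rate: (1+1.9%)(1+1.8%) − 1 = 3.7342%.
Cumulative over 4 years: (1 + 0.037342)^4 − 1 ≈ 0.15794.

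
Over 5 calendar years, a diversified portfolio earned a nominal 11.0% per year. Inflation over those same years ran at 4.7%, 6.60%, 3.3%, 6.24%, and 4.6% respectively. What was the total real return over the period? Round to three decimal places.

Cumulative inflation factor: 1.047 × 1.0660 × 1.033 × 1.0624 × 1.046 ≈ 1.28122.
Nominal growth factor: 1.68506. Real growth factor = 1.68506 / 1.28122 ≈ 1.31520.
Total real return ≈ 31.5197%.

31.520%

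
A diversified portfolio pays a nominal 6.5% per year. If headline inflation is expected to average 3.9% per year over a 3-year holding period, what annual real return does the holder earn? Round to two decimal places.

2.50%

With constant rates the annual real return is the same each year: (1+6.5%)/(1+3.9%) − 1 = 0.02502.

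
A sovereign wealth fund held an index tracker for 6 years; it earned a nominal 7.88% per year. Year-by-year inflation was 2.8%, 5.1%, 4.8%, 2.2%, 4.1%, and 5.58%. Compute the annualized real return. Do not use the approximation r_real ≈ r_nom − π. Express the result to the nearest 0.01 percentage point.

3.64%

Cumulative inflation factor: 1.028 × 1.051 × 1.048 × 1.022 × 1.041 × 1.0558 ≈ 1.27186.
Nominal growth factor: 1.57632. Real growth factor = 1.57632 / 1.27186 ≈ 1.23938.
Annualized: 1.23938^(1/6) − 1 ≈ 0.03642.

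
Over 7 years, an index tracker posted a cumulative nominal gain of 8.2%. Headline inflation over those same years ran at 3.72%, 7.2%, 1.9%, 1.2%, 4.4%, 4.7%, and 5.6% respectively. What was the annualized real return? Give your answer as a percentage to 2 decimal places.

Cumulative inflation factor: 1.0372 × 1.072 × 1.019 × 1.012 × 1.044 × 1.047 × 1.056 ≈ 1.32350.
Nominal growth factor: 1.08200. Real growth factor = 1.08200 / 1.32350 ≈ 0.81753.
Annualized: 0.81753^(1/7) − 1 ≈ -0.02837.

-2.84%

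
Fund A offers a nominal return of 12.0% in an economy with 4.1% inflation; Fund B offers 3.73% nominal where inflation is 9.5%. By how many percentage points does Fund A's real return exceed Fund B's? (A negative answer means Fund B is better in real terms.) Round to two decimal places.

12.86

Fund A real return: 1.120/1.041 − 1 = 7.589%.
Fund B real return: 1.0373/1.095 − 1 = -5.269%.
Difference: 7.589 − (-5.269) = 12.858 pp.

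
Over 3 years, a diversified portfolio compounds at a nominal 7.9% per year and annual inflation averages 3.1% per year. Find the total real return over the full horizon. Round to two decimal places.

14.63%

The annual real rate is (1+7.9%)/(1+3.1%) − 1 = 4.6557%.
Compounded over 3 years: (1 + 0.046557)^3 − 1 ≈ 0.14627.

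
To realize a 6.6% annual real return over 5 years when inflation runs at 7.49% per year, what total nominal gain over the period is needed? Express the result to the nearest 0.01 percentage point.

Required annual nominal rate: (1+6.6%)(1+7.49%) − 1 = 14.58434%.
Cumulative over 5 years: (1 + 0.1458434)^5 − 1 ≈ 0.97527.

97.53%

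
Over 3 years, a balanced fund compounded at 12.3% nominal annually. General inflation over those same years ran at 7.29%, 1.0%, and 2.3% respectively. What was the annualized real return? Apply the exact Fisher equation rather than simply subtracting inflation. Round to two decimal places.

8.51%

Cumulative inflation factor: 1.0729 × 1.010 × 1.023 ≈ 1.10855.
Nominal growth factor: 1.41625. Real growth factor = 1.41625 / 1.10855 ≈ 1.27757.
Annualized: 1.27757^(1/3) − 1 ≈ 0.08508.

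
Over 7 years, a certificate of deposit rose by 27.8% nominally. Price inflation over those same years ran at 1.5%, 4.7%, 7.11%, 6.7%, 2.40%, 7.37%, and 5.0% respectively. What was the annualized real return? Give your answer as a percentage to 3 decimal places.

-1.315%

Cumulative inflation factor: 1.015 × 1.047 × 1.0711 × 1.067 × 1.0240 × 1.0737 × 1.050 ≈ 1.40210.
Nominal growth factor: 1.27800. Real growth factor = 1.27800 / 1.40210 ≈ 0.91149.
Annualized: 0.91149^(1/7) − 1 ≈ -0.01315.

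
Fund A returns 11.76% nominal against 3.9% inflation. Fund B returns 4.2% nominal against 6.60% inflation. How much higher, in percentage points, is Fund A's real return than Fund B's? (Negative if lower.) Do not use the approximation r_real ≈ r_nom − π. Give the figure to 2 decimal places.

9.82

Fund A real return: 1.1176/1.039 − 1 = 7.565%.
Fund B real return: 1.042/1.0660 − 1 = -2.251%.
Difference: 7.565 − (-2.251) = 9.816 pp.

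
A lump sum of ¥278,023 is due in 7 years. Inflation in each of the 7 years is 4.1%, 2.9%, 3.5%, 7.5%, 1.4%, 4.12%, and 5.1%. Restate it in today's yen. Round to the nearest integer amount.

Price-level factor over 7 years: 1.041 × 1.029 × 1.035 × 1.075 × 1.014 × 1.0412 × 1.051 ≈ 1.3224819364.
Purchasing power today: ¥278,023 divided by that factor.

¥210,228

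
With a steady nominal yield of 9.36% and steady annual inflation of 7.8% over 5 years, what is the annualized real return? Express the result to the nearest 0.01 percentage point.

1.45%

With constant rates the annual real return is the same each year: (1+9.36%)/(1+7.8%) − 1 = 0.01447.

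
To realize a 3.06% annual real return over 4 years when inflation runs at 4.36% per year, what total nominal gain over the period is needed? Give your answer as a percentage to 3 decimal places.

Required annual nominal rate: (1+3.06%)(1+4.36%) − 1 = 7.553416%.
Cumulative over 4 years: (1 + 0.07553416)^4 − 1 ≈ 0.33813.

33.813%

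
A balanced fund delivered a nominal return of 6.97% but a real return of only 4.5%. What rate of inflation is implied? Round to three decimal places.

From (1+r_nom) = (1+r_real)(1+π), we get 1+π = (1 + 6.97%)/(1 + 4.5%) = 1.0697/1.045 ≈ 1.02364.
So π ≈ 2.3636%.

2.364%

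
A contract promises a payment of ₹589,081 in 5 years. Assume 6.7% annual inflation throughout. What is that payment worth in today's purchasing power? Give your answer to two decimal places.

₹425,944.41

Price-level factor over 5 years: (1 + 6.7%)^5 ≈ 1.3829997357.
Purchasing power today: ₹589,081 divided by that factor.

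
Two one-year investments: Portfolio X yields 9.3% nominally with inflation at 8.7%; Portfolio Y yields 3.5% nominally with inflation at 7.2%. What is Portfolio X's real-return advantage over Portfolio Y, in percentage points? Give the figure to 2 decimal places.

Portfolio X real return: 1.093/1.087 − 1 = 0.552%.
Portfolio Y real return: 1.035/1.072 − 1 = -3.451%.
Difference: 0.552 − (-3.451) = 4.003 pp.

4.00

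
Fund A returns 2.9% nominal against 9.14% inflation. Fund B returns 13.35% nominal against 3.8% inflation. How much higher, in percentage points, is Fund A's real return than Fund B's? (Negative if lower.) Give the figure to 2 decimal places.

Fund A real return: 1.029/1.0914 − 1 = -5.717%.
Fund B real return: 1.1335/1.038 − 1 = 9.200%.
Difference: -5.717 − 9.200 = -14.917 pp.

-14.92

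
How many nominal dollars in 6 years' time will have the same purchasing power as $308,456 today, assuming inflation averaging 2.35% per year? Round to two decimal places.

Cumulative price-level factor: (1+2.35%)^6 ≈ 1.1495479254.
Multiplying $308,456 by the price-level factor gives the future nominal sum.

$354,584.95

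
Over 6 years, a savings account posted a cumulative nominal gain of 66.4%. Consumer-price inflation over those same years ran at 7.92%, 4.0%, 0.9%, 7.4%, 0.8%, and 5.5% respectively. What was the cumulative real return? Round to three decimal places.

Cumulative inflation factor: 1.0792 × 1.040 × 1.009 × 1.074 × 1.008 × 1.055 ≈ 1.29343.
Nominal growth factor: 1.66400. Real growth factor = 1.66400 / 1.29343 ≈ 1.28650.
Total real return ≈ 28.6499%.

28.650%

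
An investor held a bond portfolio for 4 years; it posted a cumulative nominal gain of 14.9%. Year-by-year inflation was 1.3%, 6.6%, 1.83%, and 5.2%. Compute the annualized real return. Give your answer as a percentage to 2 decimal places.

-0.17%

Cumulative inflation factor: 1.013 × 1.066 × 1.0183 × 1.052 ≈ 1.15680.
Nominal growth factor: 1.14900. Real growth factor = 1.14900 / 1.15680 ≈ 0.99326.
Annualized: 0.99326^(1/4) − 1 ≈ -0.00169.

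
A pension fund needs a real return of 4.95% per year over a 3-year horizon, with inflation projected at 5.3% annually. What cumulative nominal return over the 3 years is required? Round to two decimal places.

34.97%

Required annual nominal rate: (1+4.95%)(1+5.3%) − 1 = 10.51235%.
Cumulative over 3 years: (1 + 0.1051235)^3 − 1 ≈ 0.34969.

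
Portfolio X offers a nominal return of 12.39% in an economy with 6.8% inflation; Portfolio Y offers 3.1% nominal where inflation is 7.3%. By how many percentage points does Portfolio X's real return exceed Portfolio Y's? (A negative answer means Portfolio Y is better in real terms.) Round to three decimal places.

9.148

Portfolio X real return: 1.1239/1.068 − 1 = 5.2341%.
Portfolio Y real return: 1.031/1.073 − 1 = -3.9143%.
Difference: 5.2341 − (-3.9143) = 9.1484 pp.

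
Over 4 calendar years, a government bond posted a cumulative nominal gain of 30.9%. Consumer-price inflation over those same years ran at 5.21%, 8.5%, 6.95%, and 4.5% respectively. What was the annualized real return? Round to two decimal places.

0.64%

Cumulative inflation factor: 1.0521 × 1.085 × 1.0695 × 1.045 ≈ 1.27580.
Nominal growth factor: 1.30900. Real growth factor = 1.30900 / 1.27580 ≈ 1.02602.
Annualized: 1.02602^(1/4) − 1 ≈ 0.00644.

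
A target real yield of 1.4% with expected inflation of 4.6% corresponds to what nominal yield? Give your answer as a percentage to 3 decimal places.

6.064%

By the Fisher equation, 1 + r_nom = (1 + 1.4%)(1 + 4.6%) = 1.014 × 1.046 = 1.060644.
So r_nom = 6.0644%.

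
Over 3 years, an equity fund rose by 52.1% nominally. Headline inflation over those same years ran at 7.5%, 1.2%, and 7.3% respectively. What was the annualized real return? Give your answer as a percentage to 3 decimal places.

Cumulative inflation factor: 1.075 × 1.012 × 1.073 ≈ 1.16732.
Nominal growth factor: 1.52100. Real growth factor = 1.52100 / 1.16732 ≈ 1.30299.
Annualized: 1.30299^(1/3) − 1 ≈ 0.09223.

9.223%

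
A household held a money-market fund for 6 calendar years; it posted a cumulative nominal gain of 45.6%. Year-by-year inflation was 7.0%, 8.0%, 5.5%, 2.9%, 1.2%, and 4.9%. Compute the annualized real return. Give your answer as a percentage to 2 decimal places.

1.50%

Cumulative inflation factor: 1.070 × 1.080 × 1.055 × 1.029 × 1.012 × 1.049 ≈ 1.33178.
Nominal growth factor: 1.45600. Real growth factor = 1.45600 / 1.33178 ≈ 1.09328.
Annualized: 1.09328^(1/6) − 1 ≈ 0.01497.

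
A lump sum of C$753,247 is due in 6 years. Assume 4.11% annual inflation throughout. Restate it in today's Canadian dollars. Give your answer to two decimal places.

C$591,538.11

Price-level factor over 6 years: (1 + 4.11%)^6 ≈ 1.2733701906.
Purchasing power today: C$753,247 divided by that factor.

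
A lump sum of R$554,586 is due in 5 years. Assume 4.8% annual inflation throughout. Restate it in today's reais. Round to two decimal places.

Price-level factor over 5 years: (1 + 4.8%)^5 ≈ 1.2641727169.
Purchasing power today: R$554,586 divided by that factor.

R$438,694.80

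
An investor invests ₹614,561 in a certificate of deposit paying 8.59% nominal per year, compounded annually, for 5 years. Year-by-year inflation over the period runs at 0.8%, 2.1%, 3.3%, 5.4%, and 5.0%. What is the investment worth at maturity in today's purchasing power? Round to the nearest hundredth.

₹788,674.24

Nominal value at maturity: ₹614,561 × (1 + 8.59%)^5 ≈ ₹927,927.75.
Price-level factor over 5 years: 1.008 × 1.021 × 1.033 × 1.054 × 1.050 ≈ 1.1765665730.
The maturity value deflated by that factor is the answer in today's purchasing power.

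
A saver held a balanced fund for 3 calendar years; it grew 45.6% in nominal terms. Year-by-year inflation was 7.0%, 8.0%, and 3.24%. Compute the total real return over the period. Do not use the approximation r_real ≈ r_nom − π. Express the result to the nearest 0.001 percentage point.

Cumulative inflation factor: 1.070 × 1.080 × 1.0324 ≈ 1.19304.
Nominal growth factor: 1.45600. Real growth factor = 1.45600 / 1.19304 ≈ 1.22041.
Total real return ≈ 22.0410%.

22.041%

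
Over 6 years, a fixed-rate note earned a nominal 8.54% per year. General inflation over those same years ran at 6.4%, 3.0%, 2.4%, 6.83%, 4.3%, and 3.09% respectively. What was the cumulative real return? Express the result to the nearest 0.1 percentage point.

Cumulative inflation factor: 1.064 × 1.030 × 1.024 × 1.0683 × 1.043 × 1.0309 ≈ 1.28906.
Nominal growth factor: 1.63508. Real growth factor = 1.63508 / 1.28906 ≈ 1.26843.
Total real return ≈ 26.8429%.

26.8%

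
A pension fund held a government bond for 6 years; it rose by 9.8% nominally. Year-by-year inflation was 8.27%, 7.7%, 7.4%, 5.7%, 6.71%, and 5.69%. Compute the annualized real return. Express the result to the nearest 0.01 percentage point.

-4.99%

Cumulative inflation factor: 1.0827 × 1.077 × 1.074 × 1.057 × 1.0671 × 1.0569 ≈ 1.49294.
Nominal growth factor: 1.09800. Real growth factor = 1.09800 / 1.49294 ≈ 0.73546.
Annualized: 0.73546^(1/6) − 1 ≈ -0.04992.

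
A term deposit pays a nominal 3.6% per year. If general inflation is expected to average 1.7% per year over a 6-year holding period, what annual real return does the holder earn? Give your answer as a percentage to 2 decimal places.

1.87%

With constant rates the annual real return is the same each year: (1+3.6%)/(1+1.7%) − 1 = 0.01868.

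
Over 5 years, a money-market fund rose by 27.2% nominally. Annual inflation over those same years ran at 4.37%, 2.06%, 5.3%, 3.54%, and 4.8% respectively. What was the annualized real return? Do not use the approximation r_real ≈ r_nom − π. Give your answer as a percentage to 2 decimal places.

0.89%

Cumulative inflation factor: 1.0437 × 1.0206 × 1.053 × 1.0354 × 1.048 ≈ 1.21711.
Nominal growth factor: 1.27200. Real growth factor = 1.27200 / 1.21711 ≈ 1.04510.
Annualized: 1.04510^(1/5) − 1 ≈ 0.00886.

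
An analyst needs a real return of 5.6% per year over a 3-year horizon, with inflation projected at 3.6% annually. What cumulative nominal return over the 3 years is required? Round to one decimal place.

Required annual nominal rate: (1+5.6%)(1+3.6%) − 1 = 9.4016%.
Cumulative over 3 years: (1 + 0.094016)^3 − 1 ≈ 0.30940.

30.9%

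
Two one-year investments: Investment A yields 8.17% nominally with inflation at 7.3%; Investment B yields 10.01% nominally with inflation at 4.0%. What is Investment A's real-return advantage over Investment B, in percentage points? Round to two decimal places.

-4.97

Investment A real return: 1.0817/1.073 − 1 = 0.811%.
Investment B real return: 1.1001/1.040 − 1 = 5.779%.
Difference: 0.811 − 5.779 = -4.968 pp.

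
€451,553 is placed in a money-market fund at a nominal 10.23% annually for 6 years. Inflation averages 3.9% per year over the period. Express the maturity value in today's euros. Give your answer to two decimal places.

€643,893.87

Nominal value at maturity: €451,553 × (1 + 10.23%)^6 ≈ €810,042.07.
Price-level factor over 6 years: (1 + 3.9%)^6 ≈ 1.2580366265.
The maturity value deflated by that factor is the answer in today's purchasing power.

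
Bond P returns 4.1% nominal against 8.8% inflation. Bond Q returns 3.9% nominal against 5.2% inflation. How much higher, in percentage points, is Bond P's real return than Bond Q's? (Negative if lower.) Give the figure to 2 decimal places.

-3.08

Bond P real return: 1.041/1.088 − 1 = -4.320%.
Bond Q real return: 1.039/1.052 − 1 = -1.236%.
Difference: -4.320 − (-1.236) = -3.084 pp.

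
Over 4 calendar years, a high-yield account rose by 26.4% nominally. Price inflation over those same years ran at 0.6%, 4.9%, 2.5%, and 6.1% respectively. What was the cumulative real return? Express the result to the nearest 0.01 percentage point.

10.14%

Cumulative inflation factor: 1.006 × 1.049 × 1.025 × 1.061 ≈ 1.14766.
Nominal growth factor: 1.26400. Real growth factor = 1.26400 / 1.14766 ≈ 1.10137.
Total real return ≈ 10.1373%.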